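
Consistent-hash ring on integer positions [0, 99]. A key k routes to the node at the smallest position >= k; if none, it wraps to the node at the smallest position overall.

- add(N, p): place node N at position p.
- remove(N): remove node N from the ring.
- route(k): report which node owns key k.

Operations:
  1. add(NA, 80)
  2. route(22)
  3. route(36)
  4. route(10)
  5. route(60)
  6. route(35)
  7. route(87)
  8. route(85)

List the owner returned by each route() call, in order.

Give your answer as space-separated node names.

Answer: NA NA NA NA NA NA NA

Derivation:
Op 1: add NA@80 -> ring=[80:NA]
Op 2: route key 22: smallest pos >= 22 is 80 -> NA
Op 3: route key 36: smallest pos >= 36 is 80 -> NA
Op 4: route key 10: smallest pos >= 10 is 80 -> NA
Op 5: route key 60: smallest pos >= 60 is 80 -> NA
Op 6: route key 35: smallest pos >= 35 is 80 -> NA
Op 7: route key 87: none >= 87, wrap to smallest pos 80 -> NA
Op 8: route key 85: none >= 85, wrap to smallest pos 80 -> NA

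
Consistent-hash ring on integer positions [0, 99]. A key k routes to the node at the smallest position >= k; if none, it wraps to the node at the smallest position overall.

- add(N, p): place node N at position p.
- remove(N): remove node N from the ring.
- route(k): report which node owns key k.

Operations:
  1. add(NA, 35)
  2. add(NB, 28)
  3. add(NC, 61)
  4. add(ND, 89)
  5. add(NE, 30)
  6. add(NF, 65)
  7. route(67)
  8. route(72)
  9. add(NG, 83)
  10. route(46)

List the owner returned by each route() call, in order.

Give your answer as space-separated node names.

Answer: ND ND NC

Derivation:
Op 1: add NA@35 -> ring=[35:NA]
Op 2: add NB@28 -> ring=[28:NB,35:NA]
Op 3: add NC@61 -> ring=[28:NB,35:NA,61:NC]
Op 4: add ND@89 -> ring=[28:NB,35:NA,61:NC,89:ND]
Op 5: add NE@30 -> ring=[28:NB,30:NE,35:NA,61:NC,89:ND]
Op 6: add NF@65 -> ring=[28:NB,30:NE,35:NA,61:NC,65:NF,89:ND]
Op 7: route key 67: smallest pos >= 67 is 89 -> ND
Op 8: route key 72: smallest pos >= 72 is 89 -> ND
Op 9: add NG@83 -> ring=[28:NB,30:NE,35:NA,61:NC,65:NF,83:NG,89:ND]
Op 10: route key 46: smallest pos >= 46 is 61 -> NC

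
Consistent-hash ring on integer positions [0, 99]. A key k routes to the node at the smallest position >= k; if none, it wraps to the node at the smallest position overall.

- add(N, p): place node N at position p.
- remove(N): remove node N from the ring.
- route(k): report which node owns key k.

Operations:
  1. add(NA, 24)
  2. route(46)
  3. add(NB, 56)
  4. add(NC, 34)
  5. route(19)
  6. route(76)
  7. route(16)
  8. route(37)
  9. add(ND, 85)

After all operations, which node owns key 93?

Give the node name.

Op 1: add NA@24 -> ring=[24:NA]
Op 2: route key 46: none >= 46, wrap to smallest pos 24 -> NA
Op 3: add NB@56 -> ring=[24:NA,56:NB]
Op 4: add NC@34 -> ring=[24:NA,34:NC,56:NB]
Op 5: route key 19: smallest pos >= 19 is 24 -> NA
Op 6: route key 76: none >= 76, wrap to smallest pos 24 -> NA
Op 7: route key 16: smallest pos >= 16 is 24 -> NA
Op 8: route key 37: smallest pos >= 37 is 56 -> NB
Op 9: add ND@85 -> ring=[24:NA,34:NC,56:NB,85:ND]
Final route key 93: none >= 93, wrap to smallest pos 24 -> NA

Answer: NA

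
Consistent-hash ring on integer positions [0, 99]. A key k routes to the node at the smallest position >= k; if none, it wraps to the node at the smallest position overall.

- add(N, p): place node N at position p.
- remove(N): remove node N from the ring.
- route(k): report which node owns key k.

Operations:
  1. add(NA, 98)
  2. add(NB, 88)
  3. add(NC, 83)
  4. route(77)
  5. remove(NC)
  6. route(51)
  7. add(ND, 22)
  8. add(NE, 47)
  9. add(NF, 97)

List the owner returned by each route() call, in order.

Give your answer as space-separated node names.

Answer: NC NB

Derivation:
Op 1: add NA@98 -> ring=[98:NA]
Op 2: add NB@88 -> ring=[88:NB,98:NA]
Op 3: add NC@83 -> ring=[83:NC,88:NB,98:NA]
Op 4: route key 77: smallest pos >= 77 is 83 -> NC
Op 5: remove NC -> ring=[88:NB,98:NA]
Op 6: route key 51: smallest pos >= 51 is 88 -> NB
Op 7: add ND@22 -> ring=[22:ND,88:NB,98:NA]
Op 8: add NE@47 -> ring=[22:ND,47:NE,88:NB,98:NA]
Op 9: add NF@97 -> ring=[22:ND,47:NE,88:NB,97:NF,98:NA]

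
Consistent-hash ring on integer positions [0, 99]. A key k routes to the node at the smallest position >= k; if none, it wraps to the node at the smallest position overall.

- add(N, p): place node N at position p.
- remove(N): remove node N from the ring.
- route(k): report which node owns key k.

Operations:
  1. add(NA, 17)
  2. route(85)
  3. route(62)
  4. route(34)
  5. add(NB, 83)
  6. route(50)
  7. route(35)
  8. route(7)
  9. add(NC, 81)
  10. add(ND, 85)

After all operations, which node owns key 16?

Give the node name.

Op 1: add NA@17 -> ring=[17:NA]
Op 2: route key 85: none >= 85, wrap to smallest pos 17 -> NA
Op 3: route key 62: none >= 62, wrap to smallest pos 17 -> NA
Op 4: route key 34: none >= 34, wrap to smallest pos 17 -> NA
Op 5: add NB@83 -> ring=[17:NA,83:NB]
Op 6: route key 50: smallest pos >= 50 is 83 -> NB
Op 7: route key 35: smallest pos >= 35 is 83 -> NB
Op 8: route key 7: smallest pos >= 7 is 17 -> NA
Op 9: add NC@81 -> ring=[17:NA,81:NC,83:NB]
Op 10: add ND@85 -> ring=[17:NA,81:NC,83:NB,85:ND]
Final route key 16: smallest pos >= 16 is 17 -> NA

Answer: NA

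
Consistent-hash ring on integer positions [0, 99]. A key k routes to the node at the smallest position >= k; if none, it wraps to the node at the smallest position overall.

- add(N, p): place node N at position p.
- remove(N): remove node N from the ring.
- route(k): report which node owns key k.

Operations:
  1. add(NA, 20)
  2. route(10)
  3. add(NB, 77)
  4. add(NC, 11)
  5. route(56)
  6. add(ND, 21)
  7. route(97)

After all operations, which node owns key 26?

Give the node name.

Answer: NB

Derivation:
Op 1: add NA@20 -> ring=[20:NA]
Op 2: route key 10: smallest pos >= 10 is 20 -> NA
Op 3: add NB@77 -> ring=[20:NA,77:NB]
Op 4: add NC@11 -> ring=[11:NC,20:NA,77:NB]
Op 5: route key 56: smallest pos >= 56 is 77 -> NB
Op 6: add ND@21 -> ring=[11:NC,20:NA,21:ND,77:NB]
Op 7: route key 97: none >= 97, wrap to smallest pos 11 -> NC
Final route key 26: smallest pos >= 26 is 77 -> NB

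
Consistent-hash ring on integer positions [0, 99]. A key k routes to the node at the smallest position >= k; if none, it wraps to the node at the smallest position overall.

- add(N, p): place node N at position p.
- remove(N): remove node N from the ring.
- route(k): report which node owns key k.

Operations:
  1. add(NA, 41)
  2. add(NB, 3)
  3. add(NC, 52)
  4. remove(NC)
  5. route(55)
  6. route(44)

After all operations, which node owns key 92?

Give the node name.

Answer: NB

Derivation:
Op 1: add NA@41 -> ring=[41:NA]
Op 2: add NB@3 -> ring=[3:NB,41:NA]
Op 3: add NC@52 -> ring=[3:NB,41:NA,52:NC]
Op 4: remove NC -> ring=[3:NB,41:NA]
Op 5: route key 55: none >= 55, wrap to smallest pos 3 -> NB
Op 6: route key 44: none >= 44, wrap to smallest pos 3 -> NB
Final route key 92: none >= 92, wrap to smallest pos 3 -> NB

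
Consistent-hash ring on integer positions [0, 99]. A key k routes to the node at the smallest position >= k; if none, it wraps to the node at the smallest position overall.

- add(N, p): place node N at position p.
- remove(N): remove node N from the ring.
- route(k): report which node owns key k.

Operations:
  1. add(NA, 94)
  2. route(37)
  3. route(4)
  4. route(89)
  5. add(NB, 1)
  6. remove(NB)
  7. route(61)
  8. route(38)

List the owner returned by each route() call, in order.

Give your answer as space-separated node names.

Op 1: add NA@94 -> ring=[94:NA]
Op 2: route key 37: smallest pos >= 37 is 94 -> NA
Op 3: route key 4: smallest pos >= 4 is 94 -> NA
Op 4: route key 89: smallest pos >= 89 is 94 -> NA
Op 5: add NB@1 -> ring=[1:NB,94:NA]
Op 6: remove NB -> ring=[94:NA]
Op 7: route key 61: smallest pos >= 61 is 94 -> NA
Op 8: route key 38: smallest pos >= 38 is 94 -> NA

Answer: NA NA NA NA NA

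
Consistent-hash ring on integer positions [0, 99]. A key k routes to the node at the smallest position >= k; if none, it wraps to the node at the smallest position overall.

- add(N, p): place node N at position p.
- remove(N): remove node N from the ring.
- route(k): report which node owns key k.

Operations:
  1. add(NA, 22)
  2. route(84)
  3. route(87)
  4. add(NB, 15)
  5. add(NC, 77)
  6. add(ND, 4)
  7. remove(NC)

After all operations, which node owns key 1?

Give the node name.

Op 1: add NA@22 -> ring=[22:NA]
Op 2: route key 84: none >= 84, wrap to smallest pos 22 -> NA
Op 3: route key 87: none >= 87, wrap to smallest pos 22 -> NA
Op 4: add NB@15 -> ring=[15:NB,22:NA]
Op 5: add NC@77 -> ring=[15:NB,22:NA,77:NC]
Op 6: add ND@4 -> ring=[4:ND,15:NB,22:NA,77:NC]
Op 7: remove NC -> ring=[4:ND,15:NB,22:NA]
Final route key 1: smallest pos >= 1 is 4 -> ND

Answer: ND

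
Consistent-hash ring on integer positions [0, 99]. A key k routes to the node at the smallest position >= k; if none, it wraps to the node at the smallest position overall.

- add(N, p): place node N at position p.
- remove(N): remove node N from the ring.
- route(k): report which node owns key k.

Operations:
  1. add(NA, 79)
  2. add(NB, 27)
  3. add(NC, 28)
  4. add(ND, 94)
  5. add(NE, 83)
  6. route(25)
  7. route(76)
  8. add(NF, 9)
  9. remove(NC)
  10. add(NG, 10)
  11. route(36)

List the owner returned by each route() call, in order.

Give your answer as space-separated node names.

Op 1: add NA@79 -> ring=[79:NA]
Op 2: add NB@27 -> ring=[27:NB,79:NA]
Op 3: add NC@28 -> ring=[27:NB,28:NC,79:NA]
Op 4: add ND@94 -> ring=[27:NB,28:NC,79:NA,94:ND]
Op 5: add NE@83 -> ring=[27:NB,28:NC,79:NA,83:NE,94:ND]
Op 6: route key 25: smallest pos >= 25 is 27 -> NB
Op 7: route key 76: smallest pos >= 76 is 79 -> NA
Op 8: add NF@9 -> ring=[9:NF,27:NB,28:NC,79:NA,83:NE,94:ND]
Op 9: remove NC -> ring=[9:NF,27:NB,79:NA,83:NE,94:ND]
Op 10: add NG@10 -> ring=[9:NF,10:NG,27:NB,79:NA,83:NE,94:ND]
Op 11: route key 36: smallest pos >= 36 is 79 -> NA

Answer: NB NA NA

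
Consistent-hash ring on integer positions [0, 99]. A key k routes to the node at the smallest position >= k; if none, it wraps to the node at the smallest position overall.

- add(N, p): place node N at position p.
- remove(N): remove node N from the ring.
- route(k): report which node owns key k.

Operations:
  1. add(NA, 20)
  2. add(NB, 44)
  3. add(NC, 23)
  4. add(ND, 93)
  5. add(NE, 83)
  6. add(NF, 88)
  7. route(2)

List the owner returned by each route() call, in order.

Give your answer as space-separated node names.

Answer: NA

Derivation:
Op 1: add NA@20 -> ring=[20:NA]
Op 2: add NB@44 -> ring=[20:NA,44:NB]
Op 3: add NC@23 -> ring=[20:NA,23:NC,44:NB]
Op 4: add ND@93 -> ring=[20:NA,23:NC,44:NB,93:ND]
Op 5: add NE@83 -> ring=[20:NA,23:NC,44:NB,83:NE,93:ND]
Op 6: add NF@88 -> ring=[20:NA,23:NC,44:NB,83:NE,88:NF,93:ND]
Op 7: route key 2: smallest pos >= 2 is 20 -> NA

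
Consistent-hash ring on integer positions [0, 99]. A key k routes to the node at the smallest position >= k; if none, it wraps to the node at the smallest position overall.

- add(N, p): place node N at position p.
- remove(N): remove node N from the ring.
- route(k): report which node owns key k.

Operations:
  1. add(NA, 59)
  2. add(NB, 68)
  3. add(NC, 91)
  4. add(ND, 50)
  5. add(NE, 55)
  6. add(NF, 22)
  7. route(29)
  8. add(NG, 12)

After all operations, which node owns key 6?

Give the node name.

Answer: NG

Derivation:
Op 1: add NA@59 -> ring=[59:NA]
Op 2: add NB@68 -> ring=[59:NA,68:NB]
Op 3: add NC@91 -> ring=[59:NA,68:NB,91:NC]
Op 4: add ND@50 -> ring=[50:ND,59:NA,68:NB,91:NC]
Op 5: add NE@55 -> ring=[50:ND,55:NE,59:NA,68:NB,91:NC]
Op 6: add NF@22 -> ring=[22:NF,50:ND,55:NE,59:NA,68:NB,91:NC]
Op 7: route key 29: smallest pos >= 29 is 50 -> ND
Op 8: add NG@12 -> ring=[12:NG,22:NF,50:ND,55:NE,59:NA,68:NB,91:NC]
Final route key 6: smallest pos >= 6 is 12 -> NG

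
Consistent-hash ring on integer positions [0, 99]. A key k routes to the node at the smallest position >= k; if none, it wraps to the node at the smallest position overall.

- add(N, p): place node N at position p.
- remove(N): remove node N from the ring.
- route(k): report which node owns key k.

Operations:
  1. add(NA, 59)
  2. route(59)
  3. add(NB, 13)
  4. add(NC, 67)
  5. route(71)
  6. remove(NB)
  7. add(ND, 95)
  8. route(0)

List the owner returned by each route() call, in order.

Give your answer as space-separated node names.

Answer: NA NB NA

Derivation:
Op 1: add NA@59 -> ring=[59:NA]
Op 2: route key 59: smallest pos >= 59 is 59 -> NA
Op 3: add NB@13 -> ring=[13:NB,59:NA]
Op 4: add NC@67 -> ring=[13:NB,59:NA,67:NC]
Op 5: route key 71: none >= 71, wrap to smallest pos 13 -> NB
Op 6: remove NB -> ring=[59:NA,67:NC]
Op 7: add ND@95 -> ring=[59:NA,67:NC,95:ND]
Op 8: route key 0: smallest pos >= 0 is 59 -> NA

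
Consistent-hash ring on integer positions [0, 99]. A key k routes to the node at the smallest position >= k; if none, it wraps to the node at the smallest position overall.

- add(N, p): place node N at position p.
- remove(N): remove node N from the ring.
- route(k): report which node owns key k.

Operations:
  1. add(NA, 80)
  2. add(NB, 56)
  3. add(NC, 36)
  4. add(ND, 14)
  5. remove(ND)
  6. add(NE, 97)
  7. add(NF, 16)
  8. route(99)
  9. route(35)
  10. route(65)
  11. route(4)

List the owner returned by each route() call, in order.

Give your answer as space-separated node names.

Op 1: add NA@80 -> ring=[80:NA]
Op 2: add NB@56 -> ring=[56:NB,80:NA]
Op 3: add NC@36 -> ring=[36:NC,56:NB,80:NA]
Op 4: add ND@14 -> ring=[14:ND,36:NC,56:NB,80:NA]
Op 5: remove ND -> ring=[36:NC,56:NB,80:NA]
Op 6: add NE@97 -> ring=[36:NC,56:NB,80:NA,97:NE]
Op 7: add NF@16 -> ring=[16:NF,36:NC,56:NB,80:NA,97:NE]
Op 8: route key 99: none >= 99, wrap to smallest pos 16 -> NF
Op 9: route key 35: smallest pos >= 35 is 36 -> NC
Op 10: route key 65: smallest pos >= 65 is 80 -> NA
Op 11: route key 4: smallest pos >= 4 is 16 -> NF

Answer: NF NC NA NF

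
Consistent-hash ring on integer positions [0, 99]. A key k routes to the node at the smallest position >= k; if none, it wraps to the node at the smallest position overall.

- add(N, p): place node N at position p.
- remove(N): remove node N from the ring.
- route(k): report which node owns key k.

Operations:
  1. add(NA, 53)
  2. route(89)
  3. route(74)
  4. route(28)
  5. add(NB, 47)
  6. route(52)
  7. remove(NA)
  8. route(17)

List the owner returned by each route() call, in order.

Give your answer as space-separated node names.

Op 1: add NA@53 -> ring=[53:NA]
Op 2: route key 89: none >= 89, wrap to smallest pos 53 -> NA
Op 3: route key 74: none >= 74, wrap to smallest pos 53 -> NA
Op 4: route key 28: smallest pos >= 28 is 53 -> NA
Op 5: add NB@47 -> ring=[47:NB,53:NA]
Op 6: route key 52: smallest pos >= 52 is 53 -> NA
Op 7: remove NA -> ring=[47:NB]
Op 8: route key 17: smallest pos >= 17 is 47 -> NB

Answer: NA NA NA NA NB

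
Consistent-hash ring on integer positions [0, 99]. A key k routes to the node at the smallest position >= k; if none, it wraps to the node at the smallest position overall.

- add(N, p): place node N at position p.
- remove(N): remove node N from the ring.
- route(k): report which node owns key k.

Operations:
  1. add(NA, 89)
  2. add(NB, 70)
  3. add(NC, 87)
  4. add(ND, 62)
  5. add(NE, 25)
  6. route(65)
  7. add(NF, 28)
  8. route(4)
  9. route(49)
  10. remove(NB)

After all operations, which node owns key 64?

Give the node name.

Op 1: add NA@89 -> ring=[89:NA]
Op 2: add NB@70 -> ring=[70:NB,89:NA]
Op 3: add NC@87 -> ring=[70:NB,87:NC,89:NA]
Op 4: add ND@62 -> ring=[62:ND,70:NB,87:NC,89:NA]
Op 5: add NE@25 -> ring=[25:NE,62:ND,70:NB,87:NC,89:NA]
Op 6: route key 65: smallest pos >= 65 is 70 -> NB
Op 7: add NF@28 -> ring=[25:NE,28:NF,62:ND,70:NB,87:NC,89:NA]
Op 8: route key 4: smallest pos >= 4 is 25 -> NE
Op 9: route key 49: smallest pos >= 49 is 62 -> ND
Op 10: remove NB -> ring=[25:NE,28:NF,62:ND,87:NC,89:NA]
Final route key 64: smallest pos >= 64 is 87 -> NC

Answer: NC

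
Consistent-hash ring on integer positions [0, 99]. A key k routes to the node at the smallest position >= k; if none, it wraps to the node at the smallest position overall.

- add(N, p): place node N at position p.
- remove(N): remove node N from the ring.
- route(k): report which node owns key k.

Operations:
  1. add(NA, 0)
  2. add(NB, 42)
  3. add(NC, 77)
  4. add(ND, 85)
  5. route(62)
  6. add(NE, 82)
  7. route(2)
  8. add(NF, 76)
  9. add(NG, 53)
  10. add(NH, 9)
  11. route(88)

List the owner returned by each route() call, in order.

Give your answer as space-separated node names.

Answer: NC NB NA

Derivation:
Op 1: add NA@0 -> ring=[0:NA]
Op 2: add NB@42 -> ring=[0:NA,42:NB]
Op 3: add NC@77 -> ring=[0:NA,42:NB,77:NC]
Op 4: add ND@85 -> ring=[0:NA,42:NB,77:NC,85:ND]
Op 5: route key 62: smallest pos >= 62 is 77 -> NC
Op 6: add NE@82 -> ring=[0:NA,42:NB,77:NC,82:NE,85:ND]
Op 7: route key 2: smallest pos >= 2 is 42 -> NB
Op 8: add NF@76 -> ring=[0:NA,42:NB,76:NF,77:NC,82:NE,85:ND]
Op 9: add NG@53 -> ring=[0:NA,42:NB,53:NG,76:NF,77:NC,82:NE,85:ND]
Op 10: add NH@9 -> ring=[0:NA,9:NH,42:NB,53:NG,76:NF,77:NC,82:NE,85:ND]
Op 11: route key 88: none >= 88, wrap to smallest pos 0 -> NA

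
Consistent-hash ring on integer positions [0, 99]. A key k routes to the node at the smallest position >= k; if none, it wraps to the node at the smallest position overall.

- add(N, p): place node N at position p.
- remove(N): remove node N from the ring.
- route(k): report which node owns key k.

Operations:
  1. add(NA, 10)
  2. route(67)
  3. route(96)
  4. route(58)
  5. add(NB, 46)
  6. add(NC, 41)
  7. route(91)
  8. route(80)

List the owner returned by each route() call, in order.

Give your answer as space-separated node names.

Answer: NA NA NA NA NA

Derivation:
Op 1: add NA@10 -> ring=[10:NA]
Op 2: route key 67: none >= 67, wrap to smallest pos 10 -> NA
Op 3: route key 96: none >= 96, wrap to smallest pos 10 -> NA
Op 4: route key 58: none >= 58, wrap to smallest pos 10 -> NA
Op 5: add NB@46 -> ring=[10:NA,46:NB]
Op 6: add NC@41 -> ring=[10:NA,41:NC,46:NB]
Op 7: route key 91: none >= 91, wrap to smallest pos 10 -> NA
Op 8: route key 80: none >= 80, wrap to smallest pos 10 -> NA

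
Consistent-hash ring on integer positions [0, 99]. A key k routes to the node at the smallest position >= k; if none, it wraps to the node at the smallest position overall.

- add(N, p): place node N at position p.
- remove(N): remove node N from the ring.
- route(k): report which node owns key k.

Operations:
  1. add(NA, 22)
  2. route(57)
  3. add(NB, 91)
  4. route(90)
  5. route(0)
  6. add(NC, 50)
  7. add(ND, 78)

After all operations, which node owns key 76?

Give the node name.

Answer: ND

Derivation:
Op 1: add NA@22 -> ring=[22:NA]
Op 2: route key 57: none >= 57, wrap to smallest pos 22 -> NA
Op 3: add NB@91 -> ring=[22:NA,91:NB]
Op 4: route key 90: smallest pos >= 90 is 91 -> NB
Op 5: route key 0: smallest pos >= 0 is 22 -> NA
Op 6: add NC@50 -> ring=[22:NA,50:NC,91:NB]
Op 7: add ND@78 -> ring=[22:NA,50:NC,78:ND,91:NB]
Final route key 76: smallest pos >= 76 is 78 -> ND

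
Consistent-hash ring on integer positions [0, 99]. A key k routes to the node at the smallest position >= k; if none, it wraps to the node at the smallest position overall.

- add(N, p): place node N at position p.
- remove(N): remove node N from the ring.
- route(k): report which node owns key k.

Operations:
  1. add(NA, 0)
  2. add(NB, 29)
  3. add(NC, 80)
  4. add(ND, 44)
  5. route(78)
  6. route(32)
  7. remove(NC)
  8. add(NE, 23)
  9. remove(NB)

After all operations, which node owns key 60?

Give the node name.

Answer: NA

Derivation:
Op 1: add NA@0 -> ring=[0:NA]
Op 2: add NB@29 -> ring=[0:NA,29:NB]
Op 3: add NC@80 -> ring=[0:NA,29:NB,80:NC]
Op 4: add ND@44 -> ring=[0:NA,29:NB,44:ND,80:NC]
Op 5: route key 78: smallest pos >= 78 is 80 -> NC
Op 6: route key 32: smallest pos >= 32 is 44 -> ND
Op 7: remove NC -> ring=[0:NA,29:NB,44:ND]
Op 8: add NE@23 -> ring=[0:NA,23:NE,29:NB,44:ND]
Op 9: remove NB -> ring=[0:NA,23:NE,44:ND]
Final route key 60: none >= 60, wrap to smallest pos 0 -> NA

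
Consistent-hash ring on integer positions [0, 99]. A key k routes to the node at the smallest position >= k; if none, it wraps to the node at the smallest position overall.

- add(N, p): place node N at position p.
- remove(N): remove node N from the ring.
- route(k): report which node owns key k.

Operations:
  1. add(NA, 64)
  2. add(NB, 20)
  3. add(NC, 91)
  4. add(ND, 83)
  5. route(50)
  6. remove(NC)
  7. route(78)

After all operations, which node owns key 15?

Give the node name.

Answer: NB

Derivation:
Op 1: add NA@64 -> ring=[64:NA]
Op 2: add NB@20 -> ring=[20:NB,64:NA]
Op 3: add NC@91 -> ring=[20:NB,64:NA,91:NC]
Op 4: add ND@83 -> ring=[20:NB,64:NA,83:ND,91:NC]
Op 5: route key 50: smallest pos >= 50 is 64 -> NA
Op 6: remove NC -> ring=[20:NB,64:NA,83:ND]
Op 7: route key 78: smallest pos >= 78 is 83 -> ND
Final route key 15: smallest pos >= 15 is 20 -> NB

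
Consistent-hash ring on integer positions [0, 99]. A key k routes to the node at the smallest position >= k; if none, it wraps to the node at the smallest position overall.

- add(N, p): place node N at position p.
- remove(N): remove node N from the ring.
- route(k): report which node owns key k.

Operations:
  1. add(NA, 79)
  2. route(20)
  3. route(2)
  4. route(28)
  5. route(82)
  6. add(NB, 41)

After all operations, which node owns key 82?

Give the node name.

Answer: NB

Derivation:
Op 1: add NA@79 -> ring=[79:NA]
Op 2: route key 20: smallest pos >= 20 is 79 -> NA
Op 3: route key 2: smallest pos >= 2 is 79 -> NA
Op 4: route key 28: smallest pos >= 28 is 79 -> NA
Op 5: route key 82: none >= 82, wrap to smallest pos 79 -> NA
Op 6: add NB@41 -> ring=[41:NB,79:NA]
Final route key 82: none >= 82, wrap to smallest pos 41 -> NB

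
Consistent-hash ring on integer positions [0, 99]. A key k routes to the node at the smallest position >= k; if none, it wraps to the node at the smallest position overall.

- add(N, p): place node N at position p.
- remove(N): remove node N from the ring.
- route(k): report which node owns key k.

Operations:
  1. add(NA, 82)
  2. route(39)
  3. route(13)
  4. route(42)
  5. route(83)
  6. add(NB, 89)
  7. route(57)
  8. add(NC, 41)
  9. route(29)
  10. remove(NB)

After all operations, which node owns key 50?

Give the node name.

Answer: NA

Derivation:
Op 1: add NA@82 -> ring=[82:NA]
Op 2: route key 39: smallest pos >= 39 is 82 -> NA
Op 3: route key 13: smallest pos >= 13 is 82 -> NA
Op 4: route key 42: smallest pos >= 42 is 82 -> NA
Op 5: route key 83: none >= 83, wrap to smallest pos 82 -> NA
Op 6: add NB@89 -> ring=[82:NA,89:NB]
Op 7: route key 57: smallest pos >= 57 is 82 -> NA
Op 8: add NC@41 -> ring=[41:NC,82:NA,89:NB]
Op 9: route key 29: smallest pos >= 29 is 41 -> NC
Op 10: remove NB -> ring=[41:NC,82:NA]
Final route key 50: smallest pos >= 50 is 82 -> NA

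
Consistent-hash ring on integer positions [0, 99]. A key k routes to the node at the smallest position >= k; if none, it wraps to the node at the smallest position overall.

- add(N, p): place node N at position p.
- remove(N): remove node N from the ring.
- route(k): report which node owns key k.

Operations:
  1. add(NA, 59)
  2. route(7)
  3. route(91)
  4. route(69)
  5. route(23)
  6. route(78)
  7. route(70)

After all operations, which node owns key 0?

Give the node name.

Op 1: add NA@59 -> ring=[59:NA]
Op 2: route key 7: smallest pos >= 7 is 59 -> NA
Op 3: route key 91: none >= 91, wrap to smallest pos 59 -> NA
Op 4: route key 69: none >= 69, wrap to smallest pos 59 -> NA
Op 5: route key 23: smallest pos >= 23 is 59 -> NA
Op 6: route key 78: none >= 78, wrap to smallest pos 59 -> NA
Op 7: route key 70: none >= 70, wrap to smallest pos 59 -> NA
Final route key 0: smallest pos >= 0 is 59 -> NA

Answer: NA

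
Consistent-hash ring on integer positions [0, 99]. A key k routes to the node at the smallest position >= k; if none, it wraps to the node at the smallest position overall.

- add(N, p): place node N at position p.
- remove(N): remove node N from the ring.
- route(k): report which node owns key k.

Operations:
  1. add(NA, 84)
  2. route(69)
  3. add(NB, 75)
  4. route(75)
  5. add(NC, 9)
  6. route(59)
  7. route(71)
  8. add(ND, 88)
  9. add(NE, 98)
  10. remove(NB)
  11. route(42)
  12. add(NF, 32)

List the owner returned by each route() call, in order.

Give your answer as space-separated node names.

Op 1: add NA@84 -> ring=[84:NA]
Op 2: route key 69: smallest pos >= 69 is 84 -> NA
Op 3: add NB@75 -> ring=[75:NB,84:NA]
Op 4: route key 75: smallest pos >= 75 is 75 -> NB
Op 5: add NC@9 -> ring=[9:NC,75:NB,84:NA]
Op 6: route key 59: smallest pos >= 59 is 75 -> NB
Op 7: route key 71: smallest pos >= 71 is 75 -> NB
Op 8: add ND@88 -> ring=[9:NC,75:NB,84:NA,88:ND]
Op 9: add NE@98 -> ring=[9:NC,75:NB,84:NA,88:ND,98:NE]
Op 10: remove NB -> ring=[9:NC,84:NA,88:ND,98:NE]
Op 11: route key 42: smallest pos >= 42 is 84 -> NA
Op 12: add NF@32 -> ring=[9:NC,32:NF,84:NA,88:ND,98:NE]

Answer: NA NB NB NB NA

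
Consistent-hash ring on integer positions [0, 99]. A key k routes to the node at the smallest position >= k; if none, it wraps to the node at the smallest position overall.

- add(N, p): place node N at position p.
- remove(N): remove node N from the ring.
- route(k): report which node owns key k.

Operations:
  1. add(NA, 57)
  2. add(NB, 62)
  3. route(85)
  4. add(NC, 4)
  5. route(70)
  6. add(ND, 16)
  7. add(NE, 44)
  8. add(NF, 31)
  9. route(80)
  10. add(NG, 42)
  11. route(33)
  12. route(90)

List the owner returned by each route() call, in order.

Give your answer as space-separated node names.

Answer: NA NC NC NG NC

Derivation:
Op 1: add NA@57 -> ring=[57:NA]
Op 2: add NB@62 -> ring=[57:NA,62:NB]
Op 3: route key 85: none >= 85, wrap to smallest pos 57 -> NA
Op 4: add NC@4 -> ring=[4:NC,57:NA,62:NB]
Op 5: route key 70: none >= 70, wrap to smallest pos 4 -> NC
Op 6: add ND@16 -> ring=[4:NC,16:ND,57:NA,62:NB]
Op 7: add NE@44 -> ring=[4:NC,16:ND,44:NE,57:NA,62:NB]
Op 8: add NF@31 -> ring=[4:NC,16:ND,31:NF,44:NE,57:NA,62:NB]
Op 9: route key 80: none >= 80, wrap to smallest pos 4 -> NC
Op 10: add NG@42 -> ring=[4:NC,16:ND,31:NF,42:NG,44:NE,57:NA,62:NB]
Op 11: route key 33: smallest pos >= 33 is 42 -> NG
Op 12: route key 90: none >= 90, wrap to smallest pos 4 -> NC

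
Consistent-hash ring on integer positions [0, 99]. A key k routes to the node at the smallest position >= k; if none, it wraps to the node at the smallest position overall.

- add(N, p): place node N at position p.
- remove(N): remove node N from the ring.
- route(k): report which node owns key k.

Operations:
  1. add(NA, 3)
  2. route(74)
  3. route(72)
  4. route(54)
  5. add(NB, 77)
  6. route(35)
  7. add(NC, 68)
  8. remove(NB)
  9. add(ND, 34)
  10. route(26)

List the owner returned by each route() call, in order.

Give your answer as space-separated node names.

Answer: NA NA NA NB ND

Derivation:
Op 1: add NA@3 -> ring=[3:NA]
Op 2: route key 74: none >= 74, wrap to smallest pos 3 -> NA
Op 3: route key 72: none >= 72, wrap to smallest pos 3 -> NA
Op 4: route key 54: none >= 54, wrap to smallest pos 3 -> NA
Op 5: add NB@77 -> ring=[3:NA,77:NB]
Op 6: route key 35: smallest pos >= 35 is 77 -> NB
Op 7: add NC@68 -> ring=[3:NA,68:NC,77:NB]
Op 8: remove NB -> ring=[3:NA,68:NC]
Op 9: add ND@34 -> ring=[3:NA,34:ND,68:NC]
Op 10: route key 26: smallest pos >= 26 is 34 -> ND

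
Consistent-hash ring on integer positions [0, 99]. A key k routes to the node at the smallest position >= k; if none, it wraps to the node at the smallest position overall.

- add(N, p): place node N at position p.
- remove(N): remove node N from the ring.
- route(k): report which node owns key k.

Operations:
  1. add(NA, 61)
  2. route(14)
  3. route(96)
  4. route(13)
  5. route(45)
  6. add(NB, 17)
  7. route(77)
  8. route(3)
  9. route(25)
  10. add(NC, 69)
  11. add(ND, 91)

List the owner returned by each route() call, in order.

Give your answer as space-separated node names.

Op 1: add NA@61 -> ring=[61:NA]
Op 2: route key 14: smallest pos >= 14 is 61 -> NA
Op 3: route key 96: none >= 96, wrap to smallest pos 61 -> NA
Op 4: route key 13: smallest pos >= 13 is 61 -> NA
Op 5: route key 45: smallest pos >= 45 is 61 -> NA
Op 6: add NB@17 -> ring=[17:NB,61:NA]
Op 7: route key 77: none >= 77, wrap to smallest pos 17 -> NB
Op 8: route key 3: smallest pos >= 3 is 17 -> NB
Op 9: route key 25: smallest pos >= 25 is 61 -> NA
Op 10: add NC@69 -> ring=[17:NB,61:NA,69:NC]
Op 11: add ND@91 -> ring=[17:NB,61:NA,69:NC,91:ND]

Answer: NA NA NA NA NB NB NA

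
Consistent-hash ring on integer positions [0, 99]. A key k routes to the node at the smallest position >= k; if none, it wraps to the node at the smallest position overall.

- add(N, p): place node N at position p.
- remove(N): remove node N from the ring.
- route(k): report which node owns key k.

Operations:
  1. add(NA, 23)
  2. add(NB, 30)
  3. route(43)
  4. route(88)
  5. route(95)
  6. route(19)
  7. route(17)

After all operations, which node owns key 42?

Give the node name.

Answer: NA

Derivation:
Op 1: add NA@23 -> ring=[23:NA]
Op 2: add NB@30 -> ring=[23:NA,30:NB]
Op 3: route key 43: none >= 43, wrap to smallest pos 23 -> NA
Op 4: route key 88: none >= 88, wrap to smallest pos 23 -> NA
Op 5: route key 95: none >= 95, wrap to smallest pos 23 -> NA
Op 6: route key 19: smallest pos >= 19 is 23 -> NA
Op 7: route key 17: smallest pos >= 17 is 23 -> NA
Final route key 42: none >= 42, wrap to smallest pos 23 -> NA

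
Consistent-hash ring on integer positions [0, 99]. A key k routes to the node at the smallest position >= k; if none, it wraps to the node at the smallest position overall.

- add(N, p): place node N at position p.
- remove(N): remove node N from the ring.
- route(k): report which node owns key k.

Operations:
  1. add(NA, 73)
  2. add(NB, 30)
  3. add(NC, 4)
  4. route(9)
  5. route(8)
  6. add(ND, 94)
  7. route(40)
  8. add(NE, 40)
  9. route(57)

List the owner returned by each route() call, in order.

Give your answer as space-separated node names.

Answer: NB NB NA NA

Derivation:
Op 1: add NA@73 -> ring=[73:NA]
Op 2: add NB@30 -> ring=[30:NB,73:NA]
Op 3: add NC@4 -> ring=[4:NC,30:NB,73:NA]
Op 4: route key 9: smallest pos >= 9 is 30 -> NB
Op 5: route key 8: smallest pos >= 8 is 30 -> NB
Op 6: add ND@94 -> ring=[4:NC,30:NB,73:NA,94:ND]
Op 7: route key 40: smallest pos >= 40 is 73 -> NA
Op 8: add NE@40 -> ring=[4:NC,30:NB,40:NE,73:NA,94:ND]
Op 9: route key 57: smallest pos >= 57 is 73 -> NA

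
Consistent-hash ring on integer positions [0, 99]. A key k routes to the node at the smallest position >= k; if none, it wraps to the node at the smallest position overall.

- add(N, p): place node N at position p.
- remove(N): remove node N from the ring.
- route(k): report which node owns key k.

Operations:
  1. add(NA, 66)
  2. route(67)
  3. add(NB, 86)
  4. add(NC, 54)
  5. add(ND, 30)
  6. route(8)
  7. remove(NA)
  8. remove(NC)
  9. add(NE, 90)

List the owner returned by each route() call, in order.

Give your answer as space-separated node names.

Op 1: add NA@66 -> ring=[66:NA]
Op 2: route key 67: none >= 67, wrap to smallest pos 66 -> NA
Op 3: add NB@86 -> ring=[66:NA,86:NB]
Op 4: add NC@54 -> ring=[54:NC,66:NA,86:NB]
Op 5: add ND@30 -> ring=[30:ND,54:NC,66:NA,86:NB]
Op 6: route key 8: smallest pos >= 8 is 30 -> ND
Op 7: remove NA -> ring=[30:ND,54:NC,86:NB]
Op 8: remove NC -> ring=[30:ND,86:NB]
Op 9: add NE@90 -> ring=[30:ND,86:NB,90:NE]

Answer: NA ND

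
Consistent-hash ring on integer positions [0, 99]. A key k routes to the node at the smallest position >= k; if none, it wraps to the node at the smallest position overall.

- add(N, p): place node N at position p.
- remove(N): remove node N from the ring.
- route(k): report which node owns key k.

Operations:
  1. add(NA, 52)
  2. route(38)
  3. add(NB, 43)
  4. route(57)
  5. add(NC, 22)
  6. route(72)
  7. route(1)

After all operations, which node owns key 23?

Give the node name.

Answer: NB

Derivation:
Op 1: add NA@52 -> ring=[52:NA]
Op 2: route key 38: smallest pos >= 38 is 52 -> NA
Op 3: add NB@43 -> ring=[43:NB,52:NA]
Op 4: route key 57: none >= 57, wrap to smallest pos 43 -> NB
Op 5: add NC@22 -> ring=[22:NC,43:NB,52:NA]
Op 6: route key 72: none >= 72, wrap to smallest pos 22 -> NC
Op 7: route key 1: smallest pos >= 1 is 22 -> NC
Final route key 23: smallest pos >= 23 is 43 -> NB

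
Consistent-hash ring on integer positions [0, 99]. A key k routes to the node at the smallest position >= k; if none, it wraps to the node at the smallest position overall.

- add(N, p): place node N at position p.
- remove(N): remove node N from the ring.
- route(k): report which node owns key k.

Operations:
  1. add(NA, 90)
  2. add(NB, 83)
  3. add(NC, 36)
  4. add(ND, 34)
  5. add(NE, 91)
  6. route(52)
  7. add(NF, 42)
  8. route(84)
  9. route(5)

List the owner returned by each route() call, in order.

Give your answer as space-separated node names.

Answer: NB NA ND

Derivation:
Op 1: add NA@90 -> ring=[90:NA]
Op 2: add NB@83 -> ring=[83:NB,90:NA]
Op 3: add NC@36 -> ring=[36:NC,83:NB,90:NA]
Op 4: add ND@34 -> ring=[34:ND,36:NC,83:NB,90:NA]
Op 5: add NE@91 -> ring=[34:ND,36:NC,83:NB,90:NA,91:NE]
Op 6: route key 52: smallest pos >= 52 is 83 -> NB
Op 7: add NF@42 -> ring=[34:ND,36:NC,42:NF,83:NB,90:NA,91:NE]
Op 8: route key 84: smallest pos >= 84 is 90 -> NA
Op 9: route key 5: smallest pos >= 5 is 34 -> ND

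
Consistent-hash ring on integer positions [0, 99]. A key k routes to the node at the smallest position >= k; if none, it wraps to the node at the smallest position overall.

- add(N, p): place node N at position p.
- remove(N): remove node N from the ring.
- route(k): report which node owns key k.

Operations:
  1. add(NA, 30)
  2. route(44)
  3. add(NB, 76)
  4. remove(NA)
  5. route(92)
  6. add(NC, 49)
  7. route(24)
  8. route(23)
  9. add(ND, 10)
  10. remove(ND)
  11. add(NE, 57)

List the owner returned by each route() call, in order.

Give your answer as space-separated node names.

Answer: NA NB NC NC

Derivation:
Op 1: add NA@30 -> ring=[30:NA]
Op 2: route key 44: none >= 44, wrap to smallest pos 30 -> NA
Op 3: add NB@76 -> ring=[30:NA,76:NB]
Op 4: remove NA -> ring=[76:NB]
Op 5: route key 92: none >= 92, wrap to smallest pos 76 -> NB
Op 6: add NC@49 -> ring=[49:NC,76:NB]
Op 7: route key 24: smallest pos >= 24 is 49 -> NC
Op 8: route key 23: smallest pos >= 23 is 49 -> NC
Op 9: add ND@10 -> ring=[10:ND,49:NC,76:NB]
Op 10: remove ND -> ring=[49:NC,76:NB]
Op 11: add NE@57 -> ring=[49:NC,57:NE,76:NB]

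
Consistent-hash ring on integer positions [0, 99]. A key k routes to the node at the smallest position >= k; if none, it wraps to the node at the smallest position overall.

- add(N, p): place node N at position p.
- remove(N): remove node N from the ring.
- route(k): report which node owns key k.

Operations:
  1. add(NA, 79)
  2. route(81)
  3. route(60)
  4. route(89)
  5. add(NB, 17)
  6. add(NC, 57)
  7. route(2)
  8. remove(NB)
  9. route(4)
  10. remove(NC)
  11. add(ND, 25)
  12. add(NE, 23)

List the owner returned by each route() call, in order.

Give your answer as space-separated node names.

Answer: NA NA NA NB NC

Derivation:
Op 1: add NA@79 -> ring=[79:NA]
Op 2: route key 81: none >= 81, wrap to smallest pos 79 -> NA
Op 3: route key 60: smallest pos >= 60 is 79 -> NA
Op 4: route key 89: none >= 89, wrap to smallest pos 79 -> NA
Op 5: add NB@17 -> ring=[17:NB,79:NA]
Op 6: add NC@57 -> ring=[17:NB,57:NC,79:NA]
Op 7: route key 2: smallest pos >= 2 is 17 -> NB
Op 8: remove NB -> ring=[57:NC,79:NA]
Op 9: route key 4: smallest pos >= 4 is 57 -> NC
Op 10: remove NC -> ring=[79:NA]
Op 11: add ND@25 -> ring=[25:ND,79:NA]
Op 12: add NE@23 -> ring=[23:NE,25:ND,79:NA]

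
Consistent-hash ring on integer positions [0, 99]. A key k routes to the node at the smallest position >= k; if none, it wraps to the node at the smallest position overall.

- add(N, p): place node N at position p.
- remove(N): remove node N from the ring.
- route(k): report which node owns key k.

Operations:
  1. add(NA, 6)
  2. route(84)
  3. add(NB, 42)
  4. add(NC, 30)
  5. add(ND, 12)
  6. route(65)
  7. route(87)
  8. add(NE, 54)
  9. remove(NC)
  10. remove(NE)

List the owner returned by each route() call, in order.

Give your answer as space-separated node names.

Op 1: add NA@6 -> ring=[6:NA]
Op 2: route key 84: none >= 84, wrap to smallest pos 6 -> NA
Op 3: add NB@42 -> ring=[6:NA,42:NB]
Op 4: add NC@30 -> ring=[6:NA,30:NC,42:NB]
Op 5: add ND@12 -> ring=[6:NA,12:ND,30:NC,42:NB]
Op 6: route key 65: none >= 65, wrap to smallest pos 6 -> NA
Op 7: route key 87: none >= 87, wrap to smallest pos 6 -> NA
Op 8: add NE@54 -> ring=[6:NA,12:ND,30:NC,42:NB,54:NE]
Op 9: remove NC -> ring=[6:NA,12:ND,42:NB,54:NE]
Op 10: remove NE -> ring=[6:NA,12:ND,42:NB]

Answer: NA NA NA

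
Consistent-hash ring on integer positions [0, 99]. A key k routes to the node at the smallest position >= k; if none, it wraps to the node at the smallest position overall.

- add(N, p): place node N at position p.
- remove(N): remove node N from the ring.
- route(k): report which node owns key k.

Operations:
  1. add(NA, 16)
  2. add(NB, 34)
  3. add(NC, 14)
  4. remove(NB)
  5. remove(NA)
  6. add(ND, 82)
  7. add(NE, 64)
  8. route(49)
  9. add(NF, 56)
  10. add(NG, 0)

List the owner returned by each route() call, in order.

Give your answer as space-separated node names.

Answer: NE

Derivation:
Op 1: add NA@16 -> ring=[16:NA]
Op 2: add NB@34 -> ring=[16:NA,34:NB]
Op 3: add NC@14 -> ring=[14:NC,16:NA,34:NB]
Op 4: remove NB -> ring=[14:NC,16:NA]
Op 5: remove NA -> ring=[14:NC]
Op 6: add ND@82 -> ring=[14:NC,82:ND]
Op 7: add NE@64 -> ring=[14:NC,64:NE,82:ND]
Op 8: route key 49: smallest pos >= 49 is 64 -> NE
Op 9: add NF@56 -> ring=[14:NC,56:NF,64:NE,82:ND]
Op 10: add NG@0 -> ring=[0:NG,14:NC,56:NF,64:NE,82:ND]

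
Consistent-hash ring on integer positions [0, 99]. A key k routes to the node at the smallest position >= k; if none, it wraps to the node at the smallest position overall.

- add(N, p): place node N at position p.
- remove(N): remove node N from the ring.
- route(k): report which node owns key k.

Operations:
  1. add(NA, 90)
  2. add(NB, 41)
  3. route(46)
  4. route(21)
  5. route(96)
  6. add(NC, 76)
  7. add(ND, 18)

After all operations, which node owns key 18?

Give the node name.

Answer: ND

Derivation:
Op 1: add NA@90 -> ring=[90:NA]
Op 2: add NB@41 -> ring=[41:NB,90:NA]
Op 3: route key 46: smallest pos >= 46 is 90 -> NA
Op 4: route key 21: smallest pos >= 21 is 41 -> NB
Op 5: route key 96: none >= 96, wrap to smallest pos 41 -> NB
Op 6: add NC@76 -> ring=[41:NB,76:NC,90:NA]
Op 7: add ND@18 -> ring=[18:ND,41:NB,76:NC,90:NA]
Final route key 18: smallest pos >= 18 is 18 -> ND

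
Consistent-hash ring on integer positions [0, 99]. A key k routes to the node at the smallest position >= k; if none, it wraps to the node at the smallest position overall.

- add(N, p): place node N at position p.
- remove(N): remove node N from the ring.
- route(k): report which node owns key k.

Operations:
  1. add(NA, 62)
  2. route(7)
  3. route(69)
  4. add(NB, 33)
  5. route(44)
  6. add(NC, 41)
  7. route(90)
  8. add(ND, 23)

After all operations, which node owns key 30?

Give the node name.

Answer: NB

Derivation:
Op 1: add NA@62 -> ring=[62:NA]
Op 2: route key 7: smallest pos >= 7 is 62 -> NA
Op 3: route key 69: none >= 69, wrap to smallest pos 62 -> NA
Op 4: add NB@33 -> ring=[33:NB,62:NA]
Op 5: route key 44: smallest pos >= 44 is 62 -> NA
Op 6: add NC@41 -> ring=[33:NB,41:NC,62:NA]
Op 7: route key 90: none >= 90, wrap to smallest pos 33 -> NB
Op 8: add ND@23 -> ring=[23:ND,33:NB,41:NC,62:NA]
Final route key 30: smallest pos >= 30 is 33 -> NB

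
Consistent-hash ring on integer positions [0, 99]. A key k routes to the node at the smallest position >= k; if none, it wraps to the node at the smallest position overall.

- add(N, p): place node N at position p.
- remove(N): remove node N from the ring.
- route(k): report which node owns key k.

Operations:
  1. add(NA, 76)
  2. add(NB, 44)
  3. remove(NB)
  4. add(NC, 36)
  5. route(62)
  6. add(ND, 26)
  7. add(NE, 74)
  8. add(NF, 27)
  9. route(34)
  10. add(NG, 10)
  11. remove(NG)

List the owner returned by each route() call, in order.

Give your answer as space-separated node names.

Answer: NA NC

Derivation:
Op 1: add NA@76 -> ring=[76:NA]
Op 2: add NB@44 -> ring=[44:NB,76:NA]
Op 3: remove NB -> ring=[76:NA]
Op 4: add NC@36 -> ring=[36:NC,76:NA]
Op 5: route key 62: smallest pos >= 62 is 76 -> NA
Op 6: add ND@26 -> ring=[26:ND,36:NC,76:NA]
Op 7: add NE@74 -> ring=[26:ND,36:NC,74:NE,76:NA]
Op 8: add NF@27 -> ring=[26:ND,27:NF,36:NC,74:NE,76:NA]
Op 9: route key 34: smallest pos >= 34 is 36 -> NC
Op 10: add NG@10 -> ring=[10:NG,26:ND,27:NF,36:NC,74:NE,76:NA]
Op 11: remove NG -> ring=[26:ND,27:NF,36:NC,74:NE,76:NA]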